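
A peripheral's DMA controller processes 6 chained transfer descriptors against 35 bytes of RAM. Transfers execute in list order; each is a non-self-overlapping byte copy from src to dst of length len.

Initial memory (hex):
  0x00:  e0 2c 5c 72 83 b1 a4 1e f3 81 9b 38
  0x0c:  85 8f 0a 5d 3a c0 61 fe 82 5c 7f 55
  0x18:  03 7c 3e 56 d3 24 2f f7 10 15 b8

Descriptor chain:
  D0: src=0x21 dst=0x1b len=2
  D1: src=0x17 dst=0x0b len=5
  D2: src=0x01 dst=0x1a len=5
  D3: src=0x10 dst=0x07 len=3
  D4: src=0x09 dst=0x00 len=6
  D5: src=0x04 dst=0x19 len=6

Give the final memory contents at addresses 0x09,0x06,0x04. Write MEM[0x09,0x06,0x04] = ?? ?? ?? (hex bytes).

[0] 0x21->0x1b len=2 : 15 b8
[1] 0x17->0x0b len=5 : 55 03 7c 3e 15
[2] 0x01->0x1a len=5 : 2c 5c 72 83 b1
[3] 0x10->0x07 len=3 : 3a c0 61
[4] 0x09->0x00 len=6 : 61 9b 55 03 7c 3e
[5] 0x04->0x19 len=6 : 7c 3e a4 3a c0 61
query mem[0x09]=0x61, mem[0x06]=0xa4, mem[0x04]=0x7c

MEM[0x09,0x06,0x04] = 61 a4 7c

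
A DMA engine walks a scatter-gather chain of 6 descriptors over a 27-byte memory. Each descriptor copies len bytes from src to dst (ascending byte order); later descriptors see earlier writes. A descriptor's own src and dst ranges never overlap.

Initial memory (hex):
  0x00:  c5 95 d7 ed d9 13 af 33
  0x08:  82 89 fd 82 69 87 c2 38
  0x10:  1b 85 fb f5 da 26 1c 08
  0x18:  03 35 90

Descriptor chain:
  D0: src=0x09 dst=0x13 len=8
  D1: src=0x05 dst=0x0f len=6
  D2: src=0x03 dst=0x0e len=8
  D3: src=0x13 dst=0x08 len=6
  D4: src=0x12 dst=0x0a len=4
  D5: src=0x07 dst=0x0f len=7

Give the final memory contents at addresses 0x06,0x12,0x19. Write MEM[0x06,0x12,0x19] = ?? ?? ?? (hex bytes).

MEM[0x06,0x12,0x19] = af 33 38

  after D0: wrote 8B at 0x13 = 89fd826987c2381b
  after D1: wrote 6B at 0x0f = 13af338289fd
  after D2: wrote 8B at 0x0e = edd913af338289fd
  after D3: wrote 6B at 0x08 = 8289fd6987c2
  after D4: wrote 4B at 0x0a = 338289fd
  after D5: wrote 7B at 0x0f = 338289338289fd
query mem[0x06]=0xaf, mem[0x12]=0x33, mem[0x19]=0x38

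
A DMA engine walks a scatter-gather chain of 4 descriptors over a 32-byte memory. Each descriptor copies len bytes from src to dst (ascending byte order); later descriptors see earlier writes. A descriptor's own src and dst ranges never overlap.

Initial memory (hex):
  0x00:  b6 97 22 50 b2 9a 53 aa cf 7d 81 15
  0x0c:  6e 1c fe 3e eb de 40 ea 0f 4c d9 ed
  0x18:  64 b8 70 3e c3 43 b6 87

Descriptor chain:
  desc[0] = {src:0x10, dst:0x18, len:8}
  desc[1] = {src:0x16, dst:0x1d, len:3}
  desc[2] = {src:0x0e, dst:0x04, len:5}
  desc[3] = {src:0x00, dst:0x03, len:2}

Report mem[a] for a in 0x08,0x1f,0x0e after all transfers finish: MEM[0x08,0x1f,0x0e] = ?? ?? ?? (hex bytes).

[0] 0x10->0x18 len=8 : eb de 40 ea 0f 4c d9 ed
[1] 0x16->0x1d len=3 : d9 ed eb
[2] 0x0e->0x04 len=5 : fe 3e eb de 40
[3] 0x00->0x03 len=2 : b6 97
query mem[0x08]=0x40, mem[0x1f]=0xeb, mem[0x0e]=0xfe

MEM[0x08,0x1f,0x0e] = 40 eb fe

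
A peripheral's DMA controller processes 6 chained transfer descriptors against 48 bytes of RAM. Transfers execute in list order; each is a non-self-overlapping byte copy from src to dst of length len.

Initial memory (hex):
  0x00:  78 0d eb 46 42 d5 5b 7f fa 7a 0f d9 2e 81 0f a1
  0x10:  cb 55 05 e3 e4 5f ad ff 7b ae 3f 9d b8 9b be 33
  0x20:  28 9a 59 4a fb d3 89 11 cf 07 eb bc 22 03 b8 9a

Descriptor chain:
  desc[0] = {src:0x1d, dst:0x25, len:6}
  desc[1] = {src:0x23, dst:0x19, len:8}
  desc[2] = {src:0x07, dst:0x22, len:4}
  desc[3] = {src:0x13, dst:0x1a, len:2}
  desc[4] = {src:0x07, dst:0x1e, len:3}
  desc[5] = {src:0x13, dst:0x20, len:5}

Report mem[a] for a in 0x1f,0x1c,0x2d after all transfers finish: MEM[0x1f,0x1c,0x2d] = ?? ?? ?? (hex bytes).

  after D0: wrote 6B at 0x25 = 9bbe33289a59
  after D1: wrote 8B at 0x19 = 4afb9bbe33289a59
  after D2: wrote 4B at 0x22 = 7ffa7a0f
  after D3: wrote 2B at 0x1a = e3e4
  after D4: wrote 3B at 0x1e = 7ffa7a
  after D5: wrote 5B at 0x20 = e3e45fadff
query mem[0x1f]=0xfa, mem[0x1c]=0xbe, mem[0x2d]=0x03

MEM[0x1f,0x1c,0x2d] = fa be 03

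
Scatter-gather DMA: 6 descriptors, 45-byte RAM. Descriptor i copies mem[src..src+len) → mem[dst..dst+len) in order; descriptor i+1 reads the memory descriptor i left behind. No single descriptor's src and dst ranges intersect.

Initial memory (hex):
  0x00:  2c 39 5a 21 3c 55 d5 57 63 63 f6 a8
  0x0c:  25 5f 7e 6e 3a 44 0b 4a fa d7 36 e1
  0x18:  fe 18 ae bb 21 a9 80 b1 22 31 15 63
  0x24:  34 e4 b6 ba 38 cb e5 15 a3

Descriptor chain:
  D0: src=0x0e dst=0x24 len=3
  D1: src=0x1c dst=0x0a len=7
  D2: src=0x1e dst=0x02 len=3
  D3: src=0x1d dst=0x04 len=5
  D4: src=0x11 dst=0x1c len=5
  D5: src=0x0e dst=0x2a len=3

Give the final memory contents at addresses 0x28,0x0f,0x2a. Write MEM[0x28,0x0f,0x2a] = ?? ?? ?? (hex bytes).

MEM[0x28,0x0f,0x2a] = 38 31 22

D0: mem[0x24..0x26] <- [7e 6e 3a]
D1: mem[0x0a..0x10] <- [21 a9 80 b1 22 31 15]
D2: mem[0x02..0x04] <- [80 b1 22]
D3: mem[0x04..0x08] <- [a9 80 b1 22 31]
D4: mem[0x1c..0x20] <- [44 0b 4a fa d7]
D5: mem[0x2a..0x2c] <- [22 31 15]
query mem[0x28]=0x38, mem[0x0f]=0x31, mem[0x2a]=0x22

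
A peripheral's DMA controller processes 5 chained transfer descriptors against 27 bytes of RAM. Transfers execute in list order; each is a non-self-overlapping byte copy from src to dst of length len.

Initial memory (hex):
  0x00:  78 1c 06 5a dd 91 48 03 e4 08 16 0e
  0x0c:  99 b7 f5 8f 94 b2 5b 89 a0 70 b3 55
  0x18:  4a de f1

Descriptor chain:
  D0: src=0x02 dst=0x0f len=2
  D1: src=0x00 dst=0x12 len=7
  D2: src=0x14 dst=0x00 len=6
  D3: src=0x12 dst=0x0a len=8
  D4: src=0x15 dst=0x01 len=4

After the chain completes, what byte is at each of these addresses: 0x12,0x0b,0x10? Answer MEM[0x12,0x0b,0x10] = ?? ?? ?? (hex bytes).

MEM[0x12,0x0b,0x10] = 78 1c 48

[0] 0x02->0x0f len=2 : 06 5a
[1] 0x00->0x12 len=7 : 78 1c 06 5a dd 91 48
[2] 0x14->0x00 len=6 : 06 5a dd 91 48 de
[3] 0x12->0x0a len=8 : 78 1c 06 5a dd 91 48 de
[4] 0x15->0x01 len=4 : 5a dd 91 48
query mem[0x12]=0x78, mem[0x0b]=0x1c, mem[0x10]=0x48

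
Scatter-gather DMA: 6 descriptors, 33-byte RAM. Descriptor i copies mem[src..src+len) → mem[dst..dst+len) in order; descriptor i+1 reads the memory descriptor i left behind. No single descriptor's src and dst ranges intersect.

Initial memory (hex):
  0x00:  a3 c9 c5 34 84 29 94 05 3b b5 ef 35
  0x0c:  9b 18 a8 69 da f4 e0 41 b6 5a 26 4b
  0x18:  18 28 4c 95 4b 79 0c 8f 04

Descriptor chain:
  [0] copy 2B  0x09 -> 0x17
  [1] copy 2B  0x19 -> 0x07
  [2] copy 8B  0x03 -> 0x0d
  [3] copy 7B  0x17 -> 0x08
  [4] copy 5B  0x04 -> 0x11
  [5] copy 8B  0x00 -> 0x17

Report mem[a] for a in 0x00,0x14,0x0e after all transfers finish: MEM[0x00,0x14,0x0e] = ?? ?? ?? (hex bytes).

  after D0: wrote 2B at 0x17 = b5ef
  after D1: wrote 2B at 0x07 = 284c
  after D2: wrote 8B at 0x0d = 34842994284cb5ef
  after D3: wrote 7B at 0x08 = b5ef284c954b79
  after D4: wrote 5B at 0x11 = 84299428b5
  after D5: wrote 8B at 0x17 = a3c9c53484299428
query mem[0x00]=0xa3, mem[0x14]=0x28, mem[0x0e]=0x79

MEM[0x00,0x14,0x0e] = a3 28 79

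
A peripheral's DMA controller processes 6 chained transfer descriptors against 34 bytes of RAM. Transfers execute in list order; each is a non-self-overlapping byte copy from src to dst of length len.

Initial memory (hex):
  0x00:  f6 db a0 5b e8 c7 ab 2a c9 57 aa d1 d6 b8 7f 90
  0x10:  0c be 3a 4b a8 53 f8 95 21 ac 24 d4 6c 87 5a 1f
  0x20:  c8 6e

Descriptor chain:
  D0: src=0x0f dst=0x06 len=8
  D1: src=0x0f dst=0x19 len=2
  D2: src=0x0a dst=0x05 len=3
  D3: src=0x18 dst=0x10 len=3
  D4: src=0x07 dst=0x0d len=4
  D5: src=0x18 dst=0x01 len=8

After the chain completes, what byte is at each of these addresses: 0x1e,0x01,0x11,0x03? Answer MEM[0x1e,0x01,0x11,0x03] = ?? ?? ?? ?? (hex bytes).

MEM[0x1e,0x01,0x11,0x03] = 5a 21 90 0c

  after D0: wrote 8B at 0x06 = 900cbe3a4ba853f8
  after D1: wrote 2B at 0x19 = 900c
  after D2: wrote 3B at 0x05 = 4ba853
  after D3: wrote 3B at 0x10 = 21900c
  after D4: wrote 4B at 0x0d = 53be3a4b
  after D5: wrote 8B at 0x01 = 21900cd46c875a1f
query mem[0x1e]=0x5a, mem[0x01]=0x21, mem[0x11]=0x90, mem[0x03]=0x0c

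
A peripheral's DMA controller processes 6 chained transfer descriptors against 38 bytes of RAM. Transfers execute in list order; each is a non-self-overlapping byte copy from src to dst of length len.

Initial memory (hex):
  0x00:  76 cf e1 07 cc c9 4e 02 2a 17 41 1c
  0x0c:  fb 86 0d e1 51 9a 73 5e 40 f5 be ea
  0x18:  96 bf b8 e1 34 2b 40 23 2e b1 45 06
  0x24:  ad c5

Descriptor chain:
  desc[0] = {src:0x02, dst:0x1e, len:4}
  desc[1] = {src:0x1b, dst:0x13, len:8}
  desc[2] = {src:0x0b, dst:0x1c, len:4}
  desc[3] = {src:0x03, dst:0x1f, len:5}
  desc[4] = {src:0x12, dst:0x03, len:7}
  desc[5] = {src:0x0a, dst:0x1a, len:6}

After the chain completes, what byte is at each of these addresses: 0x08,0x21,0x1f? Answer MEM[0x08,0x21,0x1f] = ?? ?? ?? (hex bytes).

  after D0: wrote 4B at 0x1e = e107ccc9
  after D1: wrote 8B at 0x13 = e1342be107ccc945
  after D2: wrote 4B at 0x1c = 1cfb860d
  after D3: wrote 5B at 0x1f = 07ccc94e02
  after D4: wrote 7B at 0x03 = 73e1342be107cc
  after D5: wrote 6B at 0x1a = 411cfb860de1
query mem[0x08]=0x07, mem[0x21]=0xc9, mem[0x1f]=0xe1

MEM[0x08,0x21,0x1f] = 07 c9 e1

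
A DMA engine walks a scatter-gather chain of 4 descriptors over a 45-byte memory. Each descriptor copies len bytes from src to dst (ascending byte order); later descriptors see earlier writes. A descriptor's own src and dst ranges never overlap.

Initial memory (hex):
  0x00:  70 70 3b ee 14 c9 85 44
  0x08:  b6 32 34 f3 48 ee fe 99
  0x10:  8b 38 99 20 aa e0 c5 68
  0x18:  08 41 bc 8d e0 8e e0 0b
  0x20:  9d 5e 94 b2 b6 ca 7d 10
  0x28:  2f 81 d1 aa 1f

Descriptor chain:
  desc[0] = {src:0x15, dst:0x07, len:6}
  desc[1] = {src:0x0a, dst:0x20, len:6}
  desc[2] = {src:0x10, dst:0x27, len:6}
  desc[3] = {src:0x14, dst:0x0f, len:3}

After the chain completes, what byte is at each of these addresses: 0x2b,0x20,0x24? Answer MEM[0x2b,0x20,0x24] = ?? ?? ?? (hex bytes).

D0: mem[0x07..0x0c] <- [e0 c5 68 08 41 bc]
D1: mem[0x20..0x25] <- [08 41 bc ee fe 99]
D2: mem[0x27..0x2c] <- [8b 38 99 20 aa e0]
D3: mem[0x0f..0x11] <- [aa e0 c5]
query mem[0x2b]=0xaa, mem[0x20]=0x08, mem[0x24]=0xfe

MEM[0x2b,0x20,0x24] = aa 08 fe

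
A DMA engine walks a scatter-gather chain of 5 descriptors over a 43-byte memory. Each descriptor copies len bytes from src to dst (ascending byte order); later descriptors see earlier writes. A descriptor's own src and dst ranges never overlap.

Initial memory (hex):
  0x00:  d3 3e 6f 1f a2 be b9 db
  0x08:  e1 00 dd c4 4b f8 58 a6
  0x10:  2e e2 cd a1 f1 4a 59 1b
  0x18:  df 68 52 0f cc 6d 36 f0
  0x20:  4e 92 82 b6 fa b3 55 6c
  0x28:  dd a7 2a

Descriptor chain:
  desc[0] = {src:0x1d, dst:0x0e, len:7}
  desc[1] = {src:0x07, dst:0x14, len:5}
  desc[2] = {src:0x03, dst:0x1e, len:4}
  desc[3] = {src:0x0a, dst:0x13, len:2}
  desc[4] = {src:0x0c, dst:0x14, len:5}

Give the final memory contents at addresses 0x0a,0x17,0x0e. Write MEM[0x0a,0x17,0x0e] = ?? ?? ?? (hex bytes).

D0: mem[0x0e..0x14] <- [6d 36 f0 4e 92 82 b6]
D1: mem[0x14..0x18] <- [db e1 00 dd c4]
D2: mem[0x1e..0x21] <- [1f a2 be b9]
D3: mem[0x13..0x14] <- [dd c4]
D4: mem[0x14..0x18] <- [4b f8 6d 36 f0]
query mem[0x0a]=0xdd, mem[0x17]=0x36, mem[0x0e]=0x6d

MEM[0x0a,0x17,0x0e] = dd 36 6d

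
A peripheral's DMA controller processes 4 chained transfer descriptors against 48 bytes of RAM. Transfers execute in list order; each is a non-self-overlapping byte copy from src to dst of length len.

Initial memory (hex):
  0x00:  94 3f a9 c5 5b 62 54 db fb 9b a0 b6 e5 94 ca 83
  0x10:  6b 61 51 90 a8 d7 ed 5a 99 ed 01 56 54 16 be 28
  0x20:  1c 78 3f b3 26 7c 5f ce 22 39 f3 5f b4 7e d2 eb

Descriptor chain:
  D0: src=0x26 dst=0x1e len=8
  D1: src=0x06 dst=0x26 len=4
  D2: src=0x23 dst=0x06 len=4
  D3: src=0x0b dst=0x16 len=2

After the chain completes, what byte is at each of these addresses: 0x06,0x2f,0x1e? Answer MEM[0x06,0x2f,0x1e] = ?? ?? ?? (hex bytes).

D0: mem[0x1e..0x25] <- [5f ce 22 39 f3 5f b4 7e]
D1: mem[0x26..0x29] <- [54 db fb 9b]
D2: mem[0x06..0x09] <- [5f b4 7e 54]
D3: mem[0x16..0x17] <- [b6 e5]
query mem[0x06]=0x5f, mem[0x2f]=0xeb, mem[0x1e]=0x5f

MEM[0x06,0x2f,0x1e] = 5f eb 5f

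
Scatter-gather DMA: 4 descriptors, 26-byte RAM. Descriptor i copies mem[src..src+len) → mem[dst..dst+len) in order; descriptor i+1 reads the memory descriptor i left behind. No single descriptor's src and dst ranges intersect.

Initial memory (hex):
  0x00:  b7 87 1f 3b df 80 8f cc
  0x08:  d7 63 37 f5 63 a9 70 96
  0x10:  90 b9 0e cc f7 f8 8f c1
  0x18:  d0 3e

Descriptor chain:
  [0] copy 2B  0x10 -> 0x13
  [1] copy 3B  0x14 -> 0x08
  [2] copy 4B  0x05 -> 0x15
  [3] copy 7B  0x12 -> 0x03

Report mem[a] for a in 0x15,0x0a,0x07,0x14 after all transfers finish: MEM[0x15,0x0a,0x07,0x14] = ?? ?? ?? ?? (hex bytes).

[0] 0x10->0x13 len=2 : 90 b9
[1] 0x14->0x08 len=3 : b9 f8 8f
[2] 0x05->0x15 len=4 : 80 8f cc b9
[3] 0x12->0x03 len=7 : 0e 90 b9 80 8f cc b9
query mem[0x15]=0x80, mem[0x0a]=0x8f, mem[0x07]=0x8f, mem[0x14]=0xb9

MEM[0x15,0x0a,0x07,0x14] = 80 8f 8f b9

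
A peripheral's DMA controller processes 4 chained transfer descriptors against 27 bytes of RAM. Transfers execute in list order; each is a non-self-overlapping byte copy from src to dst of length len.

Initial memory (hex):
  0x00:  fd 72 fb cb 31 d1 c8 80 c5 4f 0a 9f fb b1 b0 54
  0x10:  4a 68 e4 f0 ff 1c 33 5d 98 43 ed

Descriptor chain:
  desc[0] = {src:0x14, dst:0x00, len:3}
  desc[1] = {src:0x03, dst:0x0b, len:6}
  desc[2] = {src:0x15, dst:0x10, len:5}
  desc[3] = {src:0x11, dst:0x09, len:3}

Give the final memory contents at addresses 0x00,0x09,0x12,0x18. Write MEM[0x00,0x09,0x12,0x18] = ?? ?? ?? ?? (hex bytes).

  after D0: wrote 3B at 0x00 = ff1c33
  after D1: wrote 6B at 0x0b = cb31d1c880c5
  after D2: wrote 5B at 0x10 = 1c335d9843
  after D3: wrote 3B at 0x09 = 335d98
query mem[0x00]=0xff, mem[0x09]=0x33, mem[0x12]=0x5d, mem[0x18]=0x98

MEM[0x00,0x09,0x12,0x18] = ff 33 5d 98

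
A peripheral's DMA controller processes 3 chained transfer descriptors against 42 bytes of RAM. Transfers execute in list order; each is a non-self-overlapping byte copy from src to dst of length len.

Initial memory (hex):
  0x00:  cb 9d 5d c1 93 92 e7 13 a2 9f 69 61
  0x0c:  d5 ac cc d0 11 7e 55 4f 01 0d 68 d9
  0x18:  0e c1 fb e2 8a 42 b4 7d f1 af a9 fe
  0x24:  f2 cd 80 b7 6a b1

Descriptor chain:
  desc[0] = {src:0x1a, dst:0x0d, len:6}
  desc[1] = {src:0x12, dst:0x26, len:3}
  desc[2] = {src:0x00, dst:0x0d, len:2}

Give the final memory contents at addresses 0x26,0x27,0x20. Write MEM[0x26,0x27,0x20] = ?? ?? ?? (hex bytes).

[0] 0x1a->0x0d len=6 : fb e2 8a 42 b4 7d
[1] 0x12->0x26 len=3 : 7d 4f 01
[2] 0x00->0x0d len=2 : cb 9d
query mem[0x26]=0x7d, mem[0x27]=0x4f, mem[0x20]=0xf1

MEM[0x26,0x27,0x20] = 7d 4f f1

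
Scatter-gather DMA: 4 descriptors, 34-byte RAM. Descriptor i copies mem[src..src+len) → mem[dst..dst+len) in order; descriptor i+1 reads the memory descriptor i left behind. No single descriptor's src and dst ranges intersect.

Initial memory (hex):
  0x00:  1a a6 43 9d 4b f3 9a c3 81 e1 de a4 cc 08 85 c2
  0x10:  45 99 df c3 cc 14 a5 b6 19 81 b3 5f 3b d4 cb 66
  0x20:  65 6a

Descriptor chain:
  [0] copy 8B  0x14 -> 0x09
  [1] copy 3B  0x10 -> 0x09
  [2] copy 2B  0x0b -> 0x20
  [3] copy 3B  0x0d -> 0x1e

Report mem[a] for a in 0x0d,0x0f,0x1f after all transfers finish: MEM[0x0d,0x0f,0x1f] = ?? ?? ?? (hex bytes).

MEM[0x0d,0x0f,0x1f] = 19 b3 81

#0 dst[0x09+8] := {0xcc,0x14,0xa5,0xb6,0x19,0x81,0xb3,0x5f}
#1 dst[0x09+3] := {0x5f,0x99,0xdf}
#2 dst[0x20+2] := {0xdf,0xb6}
#3 dst[0x1e+3] := {0x19,0x81,0xb3}
query mem[0x0d]=0x19, mem[0x0f]=0xb3, mem[0x1f]=0x81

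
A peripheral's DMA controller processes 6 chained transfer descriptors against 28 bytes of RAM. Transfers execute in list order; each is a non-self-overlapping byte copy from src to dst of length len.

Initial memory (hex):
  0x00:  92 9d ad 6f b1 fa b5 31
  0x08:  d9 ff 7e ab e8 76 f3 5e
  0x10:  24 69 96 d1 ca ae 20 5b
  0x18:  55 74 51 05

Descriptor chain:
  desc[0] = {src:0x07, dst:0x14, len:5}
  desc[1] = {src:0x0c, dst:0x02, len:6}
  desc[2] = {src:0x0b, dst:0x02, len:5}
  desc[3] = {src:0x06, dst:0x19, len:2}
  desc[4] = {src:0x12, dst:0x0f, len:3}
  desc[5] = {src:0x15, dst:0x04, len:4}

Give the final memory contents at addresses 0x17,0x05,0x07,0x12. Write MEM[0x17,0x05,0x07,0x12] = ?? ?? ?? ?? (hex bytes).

  after D0: wrote 5B at 0x14 = 31d9ff7eab
  after D1: wrote 6B at 0x02 = e876f35e2469
  after D2: wrote 5B at 0x02 = abe876f35e
  after D3: wrote 2B at 0x19 = 5e69
  after D4: wrote 3B at 0x0f = 96d131
  after D5: wrote 4B at 0x04 = d9ff7eab
query mem[0x17]=0x7e, mem[0x05]=0xff, mem[0x07]=0xab, mem[0x12]=0x96

MEM[0x17,0x05,0x07,0x12] = 7e ff ab 96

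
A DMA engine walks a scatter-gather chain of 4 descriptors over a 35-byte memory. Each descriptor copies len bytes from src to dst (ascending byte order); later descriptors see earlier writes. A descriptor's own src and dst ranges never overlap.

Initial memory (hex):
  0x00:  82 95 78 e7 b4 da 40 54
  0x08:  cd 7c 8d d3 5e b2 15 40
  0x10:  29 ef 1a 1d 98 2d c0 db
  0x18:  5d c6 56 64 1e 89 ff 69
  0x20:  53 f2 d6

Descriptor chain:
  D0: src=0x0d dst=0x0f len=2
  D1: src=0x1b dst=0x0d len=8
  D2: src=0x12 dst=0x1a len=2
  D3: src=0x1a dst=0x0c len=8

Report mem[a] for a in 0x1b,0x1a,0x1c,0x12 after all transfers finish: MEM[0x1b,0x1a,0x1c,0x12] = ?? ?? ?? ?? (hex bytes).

  after D0: wrote 2B at 0x0f = b215
  after D1: wrote 8B at 0x0d = 641e89ff6953f2d6
  after D2: wrote 2B at 0x1a = 53f2
  after D3: wrote 8B at 0x0c = 53f21e89ff6953f2
query mem[0x1b]=0xf2, mem[0x1a]=0x53, mem[0x1c]=0x1e, mem[0x12]=0x53

MEM[0x1b,0x1a,0x1c,0x12] = f2 53 1e 53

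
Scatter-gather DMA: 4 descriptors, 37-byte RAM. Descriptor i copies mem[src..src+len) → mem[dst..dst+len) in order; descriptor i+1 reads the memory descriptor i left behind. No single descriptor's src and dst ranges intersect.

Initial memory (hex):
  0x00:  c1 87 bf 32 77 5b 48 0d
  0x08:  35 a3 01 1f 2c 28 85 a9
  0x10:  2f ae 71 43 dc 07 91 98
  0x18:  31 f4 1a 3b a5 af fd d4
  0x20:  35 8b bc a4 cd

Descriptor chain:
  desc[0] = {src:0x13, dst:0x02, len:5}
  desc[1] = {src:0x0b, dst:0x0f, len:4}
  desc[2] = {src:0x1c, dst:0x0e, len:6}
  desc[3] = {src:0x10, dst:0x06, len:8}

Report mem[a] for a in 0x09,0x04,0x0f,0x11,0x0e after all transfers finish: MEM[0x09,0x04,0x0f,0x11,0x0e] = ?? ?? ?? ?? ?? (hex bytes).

MEM[0x09,0x04,0x0f,0x11,0x0e] = 8b 07 af d4 a5

  after D0: wrote 5B at 0x02 = 43dc079198
  after D1: wrote 4B at 0x0f = 1f2c2885
  after D2: wrote 6B at 0x0e = a5affdd4358b
  after D3: wrote 8B at 0x06 = fdd4358bdc079198
query mem[0x09]=0x8b, mem[0x04]=0x07, mem[0x0f]=0xaf, mem[0x11]=0xd4, mem[0x0e]=0xa5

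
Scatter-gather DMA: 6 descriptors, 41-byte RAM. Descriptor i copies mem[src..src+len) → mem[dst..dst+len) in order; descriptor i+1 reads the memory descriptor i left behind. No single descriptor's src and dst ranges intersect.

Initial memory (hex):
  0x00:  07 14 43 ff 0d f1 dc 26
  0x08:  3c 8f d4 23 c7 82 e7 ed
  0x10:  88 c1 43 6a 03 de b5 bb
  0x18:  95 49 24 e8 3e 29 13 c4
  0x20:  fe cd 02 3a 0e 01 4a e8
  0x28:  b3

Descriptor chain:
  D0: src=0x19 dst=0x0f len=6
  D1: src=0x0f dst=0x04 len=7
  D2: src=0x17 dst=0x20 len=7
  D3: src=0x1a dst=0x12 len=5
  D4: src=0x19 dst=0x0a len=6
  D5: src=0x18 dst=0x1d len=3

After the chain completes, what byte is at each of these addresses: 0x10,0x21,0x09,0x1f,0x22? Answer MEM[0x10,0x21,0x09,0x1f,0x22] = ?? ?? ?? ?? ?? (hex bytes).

MEM[0x10,0x21,0x09,0x1f,0x22] = 24 95 13 24 49

D0: mem[0x0f..0x14] <- [49 24 e8 3e 29 13]
D1: mem[0x04..0x0a] <- [49 24 e8 3e 29 13 de]
D2: mem[0x20..0x26] <- [bb 95 49 24 e8 3e 29]
D3: mem[0x12..0x16] <- [24 e8 3e 29 13]
D4: mem[0x0a..0x0f] <- [49 24 e8 3e 29 13]
D5: mem[0x1d..0x1f] <- [95 49 24]
query mem[0x10]=0x24, mem[0x21]=0x95, mem[0x09]=0x13, mem[0x1f]=0x24, mem[0x22]=0x49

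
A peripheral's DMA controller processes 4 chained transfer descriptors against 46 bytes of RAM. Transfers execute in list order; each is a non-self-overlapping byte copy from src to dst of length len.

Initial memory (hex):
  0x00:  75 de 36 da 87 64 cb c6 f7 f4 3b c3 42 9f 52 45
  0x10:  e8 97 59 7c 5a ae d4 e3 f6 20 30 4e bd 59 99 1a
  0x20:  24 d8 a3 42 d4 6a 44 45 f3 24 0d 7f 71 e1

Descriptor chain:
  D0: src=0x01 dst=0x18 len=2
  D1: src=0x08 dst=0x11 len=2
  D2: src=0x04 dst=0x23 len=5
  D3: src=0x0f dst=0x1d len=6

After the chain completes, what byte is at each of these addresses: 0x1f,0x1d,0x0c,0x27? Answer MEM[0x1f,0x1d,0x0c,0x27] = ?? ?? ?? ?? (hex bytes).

MEM[0x1f,0x1d,0x0c,0x27] = f7 45 42 f7

[0] 0x01->0x18 len=2 : de 36
[1] 0x08->0x11 len=2 : f7 f4
[2] 0x04->0x23 len=5 : 87 64 cb c6 f7
[3] 0x0f->0x1d len=6 : 45 e8 f7 f4 7c 5a
query mem[0x1f]=0xf7, mem[0x1d]=0x45, mem[0x0c]=0x42, mem[0x27]=0xf7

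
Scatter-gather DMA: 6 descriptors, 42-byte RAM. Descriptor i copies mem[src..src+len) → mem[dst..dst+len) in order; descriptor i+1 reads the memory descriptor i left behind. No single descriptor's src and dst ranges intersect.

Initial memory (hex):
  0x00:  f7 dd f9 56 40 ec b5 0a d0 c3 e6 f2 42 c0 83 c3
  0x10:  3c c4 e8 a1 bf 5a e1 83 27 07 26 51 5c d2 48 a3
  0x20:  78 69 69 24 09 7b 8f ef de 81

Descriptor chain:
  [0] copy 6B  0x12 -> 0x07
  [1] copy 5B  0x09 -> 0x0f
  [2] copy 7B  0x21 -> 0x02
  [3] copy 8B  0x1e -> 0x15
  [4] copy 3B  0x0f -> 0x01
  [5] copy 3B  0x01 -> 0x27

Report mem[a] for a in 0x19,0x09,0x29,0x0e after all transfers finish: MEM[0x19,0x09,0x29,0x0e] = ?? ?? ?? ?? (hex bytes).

MEM[0x19,0x09,0x29,0x0e] = 69 bf e1 83

  after D0: wrote 6B at 0x07 = e8a1bf5ae183
  after D1: wrote 5B at 0x0f = bf5ae183c0
  after D2: wrote 7B at 0x02 = 696924097b8fef
  after D3: wrote 8B at 0x15 = 48a378696924097b
  after D4: wrote 3B at 0x01 = bf5ae1
  after D5: wrote 3B at 0x27 = bf5ae1
query mem[0x19]=0x69, mem[0x09]=0xbf, mem[0x29]=0xe1, mem[0x0e]=0x83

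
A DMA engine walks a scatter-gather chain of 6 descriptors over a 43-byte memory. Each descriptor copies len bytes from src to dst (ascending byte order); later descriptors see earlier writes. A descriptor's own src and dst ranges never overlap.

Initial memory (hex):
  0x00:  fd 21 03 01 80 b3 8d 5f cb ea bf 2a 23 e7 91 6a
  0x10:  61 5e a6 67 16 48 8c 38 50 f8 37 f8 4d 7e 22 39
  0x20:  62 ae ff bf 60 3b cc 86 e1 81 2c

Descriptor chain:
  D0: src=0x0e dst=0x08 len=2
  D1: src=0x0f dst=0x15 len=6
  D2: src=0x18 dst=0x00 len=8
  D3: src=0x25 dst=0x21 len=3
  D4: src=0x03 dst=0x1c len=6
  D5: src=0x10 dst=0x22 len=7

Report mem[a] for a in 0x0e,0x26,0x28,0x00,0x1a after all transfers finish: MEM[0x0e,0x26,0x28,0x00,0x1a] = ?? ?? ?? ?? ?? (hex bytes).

MEM[0x0e,0x26,0x28,0x00,0x1a] = 91 16 61 a6 16

[0] 0x0e->0x08 len=2 : 91 6a
[1] 0x0f->0x15 len=6 : 6a 61 5e a6 67 16
[2] 0x18->0x00 len=8 : a6 67 16 f8 4d 7e 22 39
[3] 0x25->0x21 len=3 : 3b cc 86
[4] 0x03->0x1c len=6 : f8 4d 7e 22 39 91
[5] 0x10->0x22 len=7 : 61 5e a6 67 16 6a 61
query mem[0x0e]=0x91, mem[0x26]=0x16, mem[0x28]=0x61, mem[0x00]=0xa6, mem[0x1a]=0x16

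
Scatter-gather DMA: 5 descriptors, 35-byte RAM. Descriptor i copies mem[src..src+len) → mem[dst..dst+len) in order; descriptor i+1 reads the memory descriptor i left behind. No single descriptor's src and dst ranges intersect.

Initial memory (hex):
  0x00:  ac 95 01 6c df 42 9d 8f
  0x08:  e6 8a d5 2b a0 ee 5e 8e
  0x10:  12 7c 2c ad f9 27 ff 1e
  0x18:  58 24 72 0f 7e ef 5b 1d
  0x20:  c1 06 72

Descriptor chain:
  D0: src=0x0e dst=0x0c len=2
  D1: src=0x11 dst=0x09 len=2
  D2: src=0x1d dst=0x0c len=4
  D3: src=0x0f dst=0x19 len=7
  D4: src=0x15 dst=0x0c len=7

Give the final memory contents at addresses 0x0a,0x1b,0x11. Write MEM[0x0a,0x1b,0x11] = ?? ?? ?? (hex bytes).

[0] 0x0e->0x0c len=2 : 5e 8e
[1] 0x11->0x09 len=2 : 7c 2c
[2] 0x1d->0x0c len=4 : ef 5b 1d c1
[3] 0x0f->0x19 len=7 : c1 12 7c 2c ad f9 27
[4] 0x15->0x0c len=7 : 27 ff 1e 58 c1 12 7c
query mem[0x0a]=0x2c, mem[0x1b]=0x7c, mem[0x11]=0x12

MEM[0x0a,0x1b,0x11] = 2c 7c 12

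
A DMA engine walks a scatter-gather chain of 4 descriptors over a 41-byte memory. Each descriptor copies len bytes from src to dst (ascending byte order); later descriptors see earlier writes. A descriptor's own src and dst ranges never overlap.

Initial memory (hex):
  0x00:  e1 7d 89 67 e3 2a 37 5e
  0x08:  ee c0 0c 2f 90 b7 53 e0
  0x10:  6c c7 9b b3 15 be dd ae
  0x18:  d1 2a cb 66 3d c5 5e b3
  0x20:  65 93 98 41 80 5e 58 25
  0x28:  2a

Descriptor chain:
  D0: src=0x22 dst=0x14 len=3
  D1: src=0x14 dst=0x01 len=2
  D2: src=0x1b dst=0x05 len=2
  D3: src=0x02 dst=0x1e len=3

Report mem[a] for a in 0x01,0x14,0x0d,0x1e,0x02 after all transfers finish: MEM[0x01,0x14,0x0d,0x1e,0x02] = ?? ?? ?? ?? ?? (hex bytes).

MEM[0x01,0x14,0x0d,0x1e,0x02] = 98 98 b7 41 41

#0 dst[0x14+3] := {0x98,0x41,0x80}
#1 dst[0x01+2] := {0x98,0x41}
#2 dst[0x05+2] := {0x66,0x3d}
#3 dst[0x1e+3] := {0x41,0x67,0xe3}
query mem[0x01]=0x98, mem[0x14]=0x98, mem[0x0d]=0xb7, mem[0x1e]=0x41, mem[0x02]=0x41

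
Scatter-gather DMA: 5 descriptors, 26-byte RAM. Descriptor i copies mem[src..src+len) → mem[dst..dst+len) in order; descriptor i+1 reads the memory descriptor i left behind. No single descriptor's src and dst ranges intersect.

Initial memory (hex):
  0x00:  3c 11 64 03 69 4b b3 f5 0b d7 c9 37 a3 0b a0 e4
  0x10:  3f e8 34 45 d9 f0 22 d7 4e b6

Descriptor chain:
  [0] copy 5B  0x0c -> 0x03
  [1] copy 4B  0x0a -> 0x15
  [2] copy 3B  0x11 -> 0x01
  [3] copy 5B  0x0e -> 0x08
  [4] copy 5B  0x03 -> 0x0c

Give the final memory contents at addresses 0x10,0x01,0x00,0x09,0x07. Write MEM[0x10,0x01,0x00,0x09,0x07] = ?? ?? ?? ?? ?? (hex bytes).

MEM[0x10,0x01,0x00,0x09,0x07] = 3f e8 3c e4 3f

#0 dst[0x03+5] := {0xa3,0x0b,0xa0,0xe4,0x3f}
#1 dst[0x15+4] := {0xc9,0x37,0xa3,0x0b}
#2 dst[0x01+3] := {0xe8,0x34,0x45}
#3 dst[0x08+5] := {0xa0,0xe4,0x3f,0xe8,0x34}
#4 dst[0x0c+5] := {0x45,0x0b,0xa0,0xe4,0x3f}
query mem[0x10]=0x3f, mem[0x01]=0xe8, mem[0x00]=0x3c, mem[0x09]=0xe4, mem[0x07]=0x3f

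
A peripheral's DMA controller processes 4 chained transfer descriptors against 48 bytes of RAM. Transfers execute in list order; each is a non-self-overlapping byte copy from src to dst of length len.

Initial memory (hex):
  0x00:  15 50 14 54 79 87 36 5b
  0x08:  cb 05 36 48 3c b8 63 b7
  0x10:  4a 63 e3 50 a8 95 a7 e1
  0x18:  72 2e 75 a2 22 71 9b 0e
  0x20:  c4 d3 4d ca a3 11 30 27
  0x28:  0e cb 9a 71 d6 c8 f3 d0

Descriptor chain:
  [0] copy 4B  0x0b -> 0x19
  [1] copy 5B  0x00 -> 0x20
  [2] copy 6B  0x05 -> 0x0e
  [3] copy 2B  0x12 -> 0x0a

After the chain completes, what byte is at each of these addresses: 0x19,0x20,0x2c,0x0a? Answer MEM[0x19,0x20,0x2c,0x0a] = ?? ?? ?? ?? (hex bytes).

MEM[0x19,0x20,0x2c,0x0a] = 48 15 d6 05

#0 dst[0x19+4] := {0x48,0x3c,0xb8,0x63}
#1 dst[0x20+5] := {0x15,0x50,0x14,0x54,0x79}
#2 dst[0x0e+6] := {0x87,0x36,0x5b,0xcb,0x05,0x36}
#3 dst[0x0a+2] := {0x05,0x36}
query mem[0x19]=0x48, mem[0x20]=0x15, mem[0x2c]=0xd6, mem[0x0a]=0x05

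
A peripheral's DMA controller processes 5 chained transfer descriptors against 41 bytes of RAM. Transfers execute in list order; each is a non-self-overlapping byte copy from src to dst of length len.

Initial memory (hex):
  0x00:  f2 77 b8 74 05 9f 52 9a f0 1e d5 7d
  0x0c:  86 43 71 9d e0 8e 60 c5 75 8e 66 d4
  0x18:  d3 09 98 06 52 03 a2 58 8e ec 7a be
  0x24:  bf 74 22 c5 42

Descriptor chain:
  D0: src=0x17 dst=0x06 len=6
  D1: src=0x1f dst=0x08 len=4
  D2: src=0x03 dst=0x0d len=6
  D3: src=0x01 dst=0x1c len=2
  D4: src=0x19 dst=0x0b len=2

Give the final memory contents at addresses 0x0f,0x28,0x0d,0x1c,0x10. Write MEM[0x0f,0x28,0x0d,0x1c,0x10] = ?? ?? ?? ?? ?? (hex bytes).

D0: mem[0x06..0x0b] <- [d4 d3 09 98 06 52]
D1: mem[0x08..0x0b] <- [58 8e ec 7a]
D2: mem[0x0d..0x12] <- [74 05 9f d4 d3 58]
D3: mem[0x1c..0x1d] <- [77 b8]
D4: mem[0x0b..0x0c] <- [09 98]
query mem[0x0f]=0x9f, mem[0x28]=0x42, mem[0x0d]=0x74, mem[0x1c]=0x77, mem[0x10]=0xd4

MEM[0x0f,0x28,0x0d,0x1c,0x10] = 9f 42 74 77 d4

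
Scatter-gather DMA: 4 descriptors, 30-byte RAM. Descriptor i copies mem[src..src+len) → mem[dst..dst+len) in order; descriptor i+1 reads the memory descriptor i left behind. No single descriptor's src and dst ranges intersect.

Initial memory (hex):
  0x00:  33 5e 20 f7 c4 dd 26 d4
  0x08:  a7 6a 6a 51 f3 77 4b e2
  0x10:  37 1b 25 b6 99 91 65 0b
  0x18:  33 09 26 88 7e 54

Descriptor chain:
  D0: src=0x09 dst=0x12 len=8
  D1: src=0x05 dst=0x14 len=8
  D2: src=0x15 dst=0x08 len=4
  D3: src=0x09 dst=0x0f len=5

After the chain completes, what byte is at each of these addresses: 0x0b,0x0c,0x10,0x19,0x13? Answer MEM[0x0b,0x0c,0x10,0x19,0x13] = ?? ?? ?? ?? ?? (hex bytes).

[0] 0x09->0x12 len=8 : 6a 6a 51 f3 77 4b e2 37
[1] 0x05->0x14 len=8 : dd 26 d4 a7 6a 6a 51 f3
[2] 0x15->0x08 len=4 : 26 d4 a7 6a
[3] 0x09->0x0f len=5 : d4 a7 6a f3 77
query mem[0x0b]=0x6a, mem[0x0c]=0xf3, mem[0x10]=0xa7, mem[0x19]=0x6a, mem[0x13]=0x77

MEM[0x0b,0x0c,0x10,0x19,0x13] = 6a f3 a7 6a 77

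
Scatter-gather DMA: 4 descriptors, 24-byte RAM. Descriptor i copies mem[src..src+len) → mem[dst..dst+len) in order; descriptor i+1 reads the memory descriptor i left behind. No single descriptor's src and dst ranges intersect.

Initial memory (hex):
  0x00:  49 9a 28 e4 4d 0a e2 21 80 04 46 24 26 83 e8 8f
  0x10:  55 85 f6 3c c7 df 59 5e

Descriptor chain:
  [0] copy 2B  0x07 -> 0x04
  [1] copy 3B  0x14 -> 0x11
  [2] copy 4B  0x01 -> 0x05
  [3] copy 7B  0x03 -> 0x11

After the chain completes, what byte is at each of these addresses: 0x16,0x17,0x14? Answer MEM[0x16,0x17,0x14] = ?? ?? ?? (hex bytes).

  after D0: wrote 2B at 0x04 = 2180
  after D1: wrote 3B at 0x11 = c7df59
  after D2: wrote 4B at 0x05 = 9a28e421
  after D3: wrote 7B at 0x11 = e4219a28e42104
query mem[0x16]=0x21, mem[0x17]=0x04, mem[0x14]=0x28

MEM[0x16,0x17,0x14] = 21 04 28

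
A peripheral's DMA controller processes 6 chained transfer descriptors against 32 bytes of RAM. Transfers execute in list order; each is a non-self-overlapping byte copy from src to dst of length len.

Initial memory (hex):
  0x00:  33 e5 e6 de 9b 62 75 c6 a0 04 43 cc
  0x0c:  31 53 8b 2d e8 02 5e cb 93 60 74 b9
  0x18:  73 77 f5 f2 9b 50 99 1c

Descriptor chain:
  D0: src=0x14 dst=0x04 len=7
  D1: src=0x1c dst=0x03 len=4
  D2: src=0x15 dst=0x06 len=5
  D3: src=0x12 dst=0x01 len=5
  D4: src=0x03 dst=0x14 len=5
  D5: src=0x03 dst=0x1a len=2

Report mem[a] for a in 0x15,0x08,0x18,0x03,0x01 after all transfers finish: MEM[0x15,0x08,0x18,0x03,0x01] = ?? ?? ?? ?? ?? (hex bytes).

#0 dst[0x04+7] := {0x93,0x60,0x74,0xb9,0x73,0x77,0xf5}
#1 dst[0x03+4] := {0x9b,0x50,0x99,0x1c}
#2 dst[0x06+5] := {0x60,0x74,0xb9,0x73,0x77}
#3 dst[0x01+5] := {0x5e,0xcb,0x93,0x60,0x74}
#4 dst[0x14+5] := {0x93,0x60,0x74,0x60,0x74}
#5 dst[0x1a+2] := {0x93,0x60}
query mem[0x15]=0x60, mem[0x08]=0xb9, mem[0x18]=0x74, mem[0x03]=0x93, mem[0x01]=0x5e

MEM[0x15,0x08,0x18,0x03,0x01] = 60 b9 74 93 5e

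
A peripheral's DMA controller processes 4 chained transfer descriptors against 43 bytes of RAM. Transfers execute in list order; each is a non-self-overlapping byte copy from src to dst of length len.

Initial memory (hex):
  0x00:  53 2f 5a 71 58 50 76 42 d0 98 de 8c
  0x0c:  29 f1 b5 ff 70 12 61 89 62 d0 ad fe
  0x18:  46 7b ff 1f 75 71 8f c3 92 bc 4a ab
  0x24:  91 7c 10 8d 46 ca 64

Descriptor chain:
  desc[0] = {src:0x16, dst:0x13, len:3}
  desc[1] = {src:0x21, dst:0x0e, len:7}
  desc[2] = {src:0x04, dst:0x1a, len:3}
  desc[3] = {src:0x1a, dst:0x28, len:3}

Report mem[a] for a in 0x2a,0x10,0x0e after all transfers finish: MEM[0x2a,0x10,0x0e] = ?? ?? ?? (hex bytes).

MEM[0x2a,0x10,0x0e] = 76 ab bc

#0 dst[0x13+3] := {0xad,0xfe,0x46}
#1 dst[0x0e+7] := {0xbc,0x4a,0xab,0x91,0x7c,0x10,0x8d}
#2 dst[0x1a+3] := {0x58,0x50,0x76}
#3 dst[0x28+3] := {0x58,0x50,0x76}
query mem[0x2a]=0x76, mem[0x10]=0xab, mem[0x0e]=0xbc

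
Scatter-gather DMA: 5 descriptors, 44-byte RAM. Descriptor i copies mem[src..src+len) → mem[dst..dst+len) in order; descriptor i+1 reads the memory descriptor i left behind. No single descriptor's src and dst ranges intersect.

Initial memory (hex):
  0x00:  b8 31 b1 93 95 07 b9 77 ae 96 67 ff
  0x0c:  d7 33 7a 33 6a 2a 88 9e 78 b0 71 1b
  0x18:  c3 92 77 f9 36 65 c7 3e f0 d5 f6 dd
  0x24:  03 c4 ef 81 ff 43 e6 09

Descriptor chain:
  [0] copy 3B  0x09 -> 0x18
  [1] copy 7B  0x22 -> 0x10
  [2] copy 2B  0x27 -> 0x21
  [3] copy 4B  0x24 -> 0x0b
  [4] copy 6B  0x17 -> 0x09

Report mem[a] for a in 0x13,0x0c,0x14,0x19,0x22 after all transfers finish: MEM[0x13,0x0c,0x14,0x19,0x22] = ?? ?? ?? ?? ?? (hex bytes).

MEM[0x13,0x0c,0x14,0x19,0x22] = c4 ff ef 67 ff

[0] 0x09->0x18 len=3 : 96 67 ff
[1] 0x22->0x10 len=7 : f6 dd 03 c4 ef 81 ff
[2] 0x27->0x21 len=2 : 81 ff
[3] 0x24->0x0b len=4 : 03 c4 ef 81
[4] 0x17->0x09 len=6 : 1b 96 67 ff f9 36
query mem[0x13]=0xc4, mem[0x0c]=0xff, mem[0x14]=0xef, mem[0x19]=0x67, mem[0x22]=0xff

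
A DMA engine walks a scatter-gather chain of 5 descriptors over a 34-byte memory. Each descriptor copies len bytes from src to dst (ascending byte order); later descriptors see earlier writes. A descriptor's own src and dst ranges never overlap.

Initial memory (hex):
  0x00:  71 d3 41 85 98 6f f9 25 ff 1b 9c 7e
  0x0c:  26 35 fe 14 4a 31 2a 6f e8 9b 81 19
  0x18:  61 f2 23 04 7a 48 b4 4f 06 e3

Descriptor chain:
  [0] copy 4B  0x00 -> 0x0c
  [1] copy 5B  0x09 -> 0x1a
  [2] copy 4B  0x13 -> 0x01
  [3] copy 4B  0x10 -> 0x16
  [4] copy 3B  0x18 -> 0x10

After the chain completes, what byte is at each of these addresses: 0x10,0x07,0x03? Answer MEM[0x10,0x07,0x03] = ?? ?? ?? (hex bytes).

#0 dst[0x0c+4] := {0x71,0xd3,0x41,0x85}
#1 dst[0x1a+5] := {0x1b,0x9c,0x7e,0x71,0xd3}
#2 dst[0x01+4] := {0x6f,0xe8,0x9b,0x81}
#3 dst[0x16+4] := {0x4a,0x31,0x2a,0x6f}
#4 dst[0x10+3] := {0x2a,0x6f,0x1b}
query mem[0x10]=0x2a, mem[0x07]=0x25, mem[0x03]=0x9b

MEM[0x10,0x07,0x03] = 2a 25 9b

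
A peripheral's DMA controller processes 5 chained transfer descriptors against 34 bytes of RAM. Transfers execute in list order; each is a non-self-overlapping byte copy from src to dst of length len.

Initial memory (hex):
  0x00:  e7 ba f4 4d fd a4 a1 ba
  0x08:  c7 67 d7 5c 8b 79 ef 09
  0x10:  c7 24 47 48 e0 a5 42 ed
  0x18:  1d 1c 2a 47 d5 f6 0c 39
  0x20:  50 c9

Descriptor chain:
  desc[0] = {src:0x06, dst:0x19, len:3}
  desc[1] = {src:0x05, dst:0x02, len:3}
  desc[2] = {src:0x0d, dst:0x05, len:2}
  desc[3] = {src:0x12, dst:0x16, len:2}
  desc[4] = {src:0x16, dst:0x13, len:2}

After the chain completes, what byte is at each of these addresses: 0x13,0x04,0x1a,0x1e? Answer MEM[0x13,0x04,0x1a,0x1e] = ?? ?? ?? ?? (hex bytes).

D0: mem[0x19..0x1b] <- [a1 ba c7]
D1: mem[0x02..0x04] <- [a4 a1 ba]
D2: mem[0x05..0x06] <- [79 ef]
D3: mem[0x16..0x17] <- [47 48]
D4: mem[0x13..0x14] <- [47 48]
query mem[0x13]=0x47, mem[0x04]=0xba, mem[0x1a]=0xba, mem[0x1e]=0x0c

MEM[0x13,0x04,0x1a,0x1e] = 47 ba ba 0c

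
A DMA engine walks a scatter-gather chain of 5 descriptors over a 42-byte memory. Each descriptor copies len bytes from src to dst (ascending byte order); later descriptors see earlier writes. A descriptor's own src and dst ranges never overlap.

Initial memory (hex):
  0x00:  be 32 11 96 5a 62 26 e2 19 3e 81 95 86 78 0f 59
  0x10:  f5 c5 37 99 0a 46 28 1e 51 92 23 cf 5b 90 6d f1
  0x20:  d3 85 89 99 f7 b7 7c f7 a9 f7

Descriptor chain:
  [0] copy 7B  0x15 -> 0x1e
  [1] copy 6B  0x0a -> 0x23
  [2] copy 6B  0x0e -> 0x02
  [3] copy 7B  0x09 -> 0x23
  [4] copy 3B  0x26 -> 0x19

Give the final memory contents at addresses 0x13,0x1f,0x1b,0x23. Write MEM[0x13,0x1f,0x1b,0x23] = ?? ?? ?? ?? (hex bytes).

[0] 0x15->0x1e len=7 : 46 28 1e 51 92 23 cf
[1] 0x0a->0x23 len=6 : 81 95 86 78 0f 59
[2] 0x0e->0x02 len=6 : 0f 59 f5 c5 37 99
[3] 0x09->0x23 len=7 : 3e 81 95 86 78 0f 59
[4] 0x26->0x19 len=3 : 86 78 0f
query mem[0x13]=0x99, mem[0x1f]=0x28, mem[0x1b]=0x0f, mem[0x23]=0x3e

MEM[0x13,0x1f,0x1b,0x23] = 99 28 0f 3e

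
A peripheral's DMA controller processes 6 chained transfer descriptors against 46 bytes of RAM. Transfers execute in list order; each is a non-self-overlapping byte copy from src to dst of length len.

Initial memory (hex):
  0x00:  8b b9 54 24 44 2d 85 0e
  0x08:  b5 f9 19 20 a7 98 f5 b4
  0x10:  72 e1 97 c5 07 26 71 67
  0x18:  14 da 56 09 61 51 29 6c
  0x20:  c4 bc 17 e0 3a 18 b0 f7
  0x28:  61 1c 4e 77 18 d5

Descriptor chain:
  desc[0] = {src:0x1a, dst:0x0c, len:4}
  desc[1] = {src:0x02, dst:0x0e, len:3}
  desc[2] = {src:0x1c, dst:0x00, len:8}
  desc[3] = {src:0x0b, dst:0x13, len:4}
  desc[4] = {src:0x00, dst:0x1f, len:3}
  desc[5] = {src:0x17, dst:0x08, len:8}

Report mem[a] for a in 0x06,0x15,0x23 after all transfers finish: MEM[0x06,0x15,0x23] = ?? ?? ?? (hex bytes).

  after D0: wrote 4B at 0x0c = 56096151
  after D1: wrote 3B at 0x0e = 542444
  after D2: wrote 8B at 0x00 = 6151296cc4bc17e0
  after D3: wrote 4B at 0x13 = 20560954
  after D4: wrote 3B at 0x1f = 615129
  after D5: wrote 8B at 0x08 = 6714da5609615129
query mem[0x06]=0x17, mem[0x15]=0x09, mem[0x23]=0xe0

MEM[0x06,0x15,0x23] = 17 09 e0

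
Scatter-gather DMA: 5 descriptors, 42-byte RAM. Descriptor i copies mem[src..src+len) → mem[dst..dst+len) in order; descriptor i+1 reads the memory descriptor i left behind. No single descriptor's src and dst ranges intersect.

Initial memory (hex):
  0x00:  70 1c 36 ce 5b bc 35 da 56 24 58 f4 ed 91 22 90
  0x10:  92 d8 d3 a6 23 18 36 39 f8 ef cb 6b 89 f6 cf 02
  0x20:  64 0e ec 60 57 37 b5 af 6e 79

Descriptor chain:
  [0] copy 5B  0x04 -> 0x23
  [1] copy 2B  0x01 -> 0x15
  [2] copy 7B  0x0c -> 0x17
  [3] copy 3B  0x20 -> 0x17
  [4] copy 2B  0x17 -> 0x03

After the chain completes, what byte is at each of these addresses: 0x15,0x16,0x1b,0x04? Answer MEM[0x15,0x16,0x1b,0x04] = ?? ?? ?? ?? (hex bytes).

  after D0: wrote 5B at 0x23 = 5bbc35da56
  after D1: wrote 2B at 0x15 = 1c36
  after D2: wrote 7B at 0x17 = ed91229092d8d3
  after D3: wrote 3B at 0x17 = 640eec
  after D4: wrote 2B at 0x03 = 640e
query mem[0x15]=0x1c, mem[0x16]=0x36, mem[0x1b]=0x92, mem[0x04]=0x0e

MEM[0x15,0x16,0x1b,0x04] = 1c 36 92 0e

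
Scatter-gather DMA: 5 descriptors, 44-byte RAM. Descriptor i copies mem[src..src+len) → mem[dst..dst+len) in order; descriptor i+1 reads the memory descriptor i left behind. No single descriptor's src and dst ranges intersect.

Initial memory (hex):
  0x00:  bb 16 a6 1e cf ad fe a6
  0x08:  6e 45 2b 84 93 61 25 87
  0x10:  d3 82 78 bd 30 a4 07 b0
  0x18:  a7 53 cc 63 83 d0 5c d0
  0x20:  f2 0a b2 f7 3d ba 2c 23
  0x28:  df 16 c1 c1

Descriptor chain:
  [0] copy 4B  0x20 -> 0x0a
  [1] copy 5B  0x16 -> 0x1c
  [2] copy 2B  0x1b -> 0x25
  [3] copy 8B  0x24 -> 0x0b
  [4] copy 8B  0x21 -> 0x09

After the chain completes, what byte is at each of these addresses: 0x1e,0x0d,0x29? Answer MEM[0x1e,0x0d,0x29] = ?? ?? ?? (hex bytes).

MEM[0x1e,0x0d,0x29] = a7 63 16

#0 dst[0x0a+4] := {0xf2,0x0a,0xb2,0xf7}
#1 dst[0x1c+5] := {0x07,0xb0,0xa7,0x53,0xcc}
#2 dst[0x25+2] := {0x63,0x07}
#3 dst[0x0b+8] := {0x3d,0x63,0x07,0x23,0xdf,0x16,0xc1,0xc1}
#4 dst[0x09+8] := {0x0a,0xb2,0xf7,0x3d,0x63,0x07,0x23,0xdf}
query mem[0x1e]=0xa7, mem[0x0d]=0x63, mem[0x29]=0x16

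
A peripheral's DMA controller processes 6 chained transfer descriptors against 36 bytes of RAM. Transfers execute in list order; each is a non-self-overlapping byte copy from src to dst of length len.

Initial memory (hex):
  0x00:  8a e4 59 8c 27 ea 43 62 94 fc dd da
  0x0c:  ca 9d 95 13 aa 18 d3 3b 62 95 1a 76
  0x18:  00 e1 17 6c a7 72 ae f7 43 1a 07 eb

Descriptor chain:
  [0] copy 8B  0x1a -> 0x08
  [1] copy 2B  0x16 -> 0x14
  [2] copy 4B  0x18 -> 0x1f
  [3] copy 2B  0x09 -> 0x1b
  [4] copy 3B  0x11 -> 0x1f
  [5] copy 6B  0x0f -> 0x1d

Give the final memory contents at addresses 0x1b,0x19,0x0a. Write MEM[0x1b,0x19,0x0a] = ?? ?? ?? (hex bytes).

#0 dst[0x08+8] := {0x17,0x6c,0xa7,0x72,0xae,0xf7,0x43,0x1a}
#1 dst[0x14+2] := {0x1a,0x76}
#2 dst[0x1f+4] := {0x00,0xe1,0x17,0x6c}
#3 dst[0x1b+2] := {0x6c,0xa7}
#4 dst[0x1f+3] := {0x18,0xd3,0x3b}
#5 dst[0x1d+6] := {0x1a,0xaa,0x18,0xd3,0x3b,0x1a}
query mem[0x1b]=0x6c, mem[0x19]=0xe1, mem[0x0a]=0xa7

MEM[0x1b,0x19,0x0a] = 6c e1 a7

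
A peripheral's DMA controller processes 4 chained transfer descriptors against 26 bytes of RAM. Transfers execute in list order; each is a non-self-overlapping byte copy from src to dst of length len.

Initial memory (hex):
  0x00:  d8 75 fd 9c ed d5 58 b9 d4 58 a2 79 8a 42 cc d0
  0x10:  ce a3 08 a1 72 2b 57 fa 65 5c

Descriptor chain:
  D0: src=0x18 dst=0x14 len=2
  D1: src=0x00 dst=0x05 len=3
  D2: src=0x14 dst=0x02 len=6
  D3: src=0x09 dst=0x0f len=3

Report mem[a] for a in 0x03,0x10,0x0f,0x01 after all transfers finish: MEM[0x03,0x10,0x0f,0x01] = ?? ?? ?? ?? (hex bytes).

D0: mem[0x14..0x15] <- [65 5c]
D1: mem[0x05..0x07] <- [d8 75 fd]
D2: mem[0x02..0x07] <- [65 5c 57 fa 65 5c]
D3: mem[0x0f..0x11] <- [58 a2 79]
query mem[0x03]=0x5c, mem[0x10]=0xa2, mem[0x0f]=0x58, mem[0x01]=0x75

MEM[0x03,0x10,0x0f,0x01] = 5c a2 58 75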